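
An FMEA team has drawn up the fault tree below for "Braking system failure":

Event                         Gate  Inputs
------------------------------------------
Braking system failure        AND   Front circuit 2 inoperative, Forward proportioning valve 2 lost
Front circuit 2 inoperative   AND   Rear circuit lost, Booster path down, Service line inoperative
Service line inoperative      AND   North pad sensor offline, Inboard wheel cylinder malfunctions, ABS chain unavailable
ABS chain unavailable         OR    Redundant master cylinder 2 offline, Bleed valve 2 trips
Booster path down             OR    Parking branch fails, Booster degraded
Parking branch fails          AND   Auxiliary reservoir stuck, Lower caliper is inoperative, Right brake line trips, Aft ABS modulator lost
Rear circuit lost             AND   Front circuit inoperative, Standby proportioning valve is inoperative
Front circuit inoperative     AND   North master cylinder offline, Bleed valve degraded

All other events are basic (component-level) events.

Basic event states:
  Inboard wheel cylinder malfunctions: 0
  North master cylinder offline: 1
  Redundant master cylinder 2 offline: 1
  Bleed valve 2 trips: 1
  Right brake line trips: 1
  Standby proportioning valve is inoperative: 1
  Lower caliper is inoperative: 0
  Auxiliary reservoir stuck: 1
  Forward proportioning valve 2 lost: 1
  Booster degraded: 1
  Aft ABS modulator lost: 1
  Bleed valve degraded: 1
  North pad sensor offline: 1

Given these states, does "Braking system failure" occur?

No

Front circuit inoperative [AND]: North master cylinder offline=occurs, Bleed valve degraded=occurs → all inputs occur → occurs.
Rear circuit lost [AND]: Front circuit inoperative=occurs, Standby proportioning valve is inoperative=occurs → all inputs occur → occurs.
Parking branch fails [AND]: Auxiliary reservoir stuck=occurs, Lower caliper is inoperative=not, Right brake line trips=occurs, Aft ABS modulator lost=occurs → not all inputs occur → does not occur.
Booster path down [OR]: Parking branch fails=not, Booster degraded=occurs → at least one input occurs → occurs.
ABS chain unavailable [OR]: Redundant master cylinder 2 offline=occurs, Bleed valve 2 trips=occurs → at least one input occurs → occurs.
Service line inoperative [AND]: North pad sensor offline=occurs, Inboard wheel cylinder malfunctions=not, ABS chain unavailable=occurs → not all inputs occur → does not occur.
Front circuit 2 inoperative [AND]: Rear circuit lost=occurs, Booster path down=occurs, Service line inoperative=not → not all inputs occur → does not occur.
Braking system failure [AND]: Front circuit 2 inoperative=not, Forward proportioning valve 2 lost=occurs → not all inputs occur → does not occur.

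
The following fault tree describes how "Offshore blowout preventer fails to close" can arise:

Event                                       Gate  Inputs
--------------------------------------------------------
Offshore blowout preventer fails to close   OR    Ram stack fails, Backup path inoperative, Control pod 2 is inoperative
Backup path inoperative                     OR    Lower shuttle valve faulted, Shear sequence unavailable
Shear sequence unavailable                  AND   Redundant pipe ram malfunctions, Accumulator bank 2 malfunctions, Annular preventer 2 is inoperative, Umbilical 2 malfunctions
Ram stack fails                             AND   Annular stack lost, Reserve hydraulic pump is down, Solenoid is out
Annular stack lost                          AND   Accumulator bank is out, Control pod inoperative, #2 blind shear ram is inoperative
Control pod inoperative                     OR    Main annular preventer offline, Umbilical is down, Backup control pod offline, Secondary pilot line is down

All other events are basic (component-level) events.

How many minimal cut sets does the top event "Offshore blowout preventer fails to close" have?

Control pod inoperative [OR]: union of children's cut sets → 4 cut set(s).
Annular stack lost [AND]: one cut set from each child combined → 1 × 4 × 1 = 4 cut set(s).
Ram stack fails [AND]: one cut set from each child combined → 4 × 1 × 1 = 4 cut set(s).
Shear sequence unavailable [AND]: one cut set from each child combined → 1 × 1 × 1 × 1 = 1 cut set(s).
Backup path inoperative [OR]: union of children's cut sets → 2 cut set(s).
Offshore blowout preventer fails to close [OR]: union of children's cut sets → 7 cut set(s).
Minimal cut sets: {#2 blind shear ram is inoperative, Accumulator bank is out, Main annular preventer offline, Reserve hydraulic pump is down, Solenoid is out}; {#2 blind shear ram is inoperative, Accumulator bank is out, Reserve hydraulic pump is down, Solenoid is out, Umbilical is down}; {#2 blind shear ram is inoperative, Accumulator bank is out, Backup control pod offline, Reserve hydraulic pump is down, Solenoid is out}; {#2 blind shear ram is inoperative, Accumulator bank is out, Reserve hydraulic pump is down, Secondary pilot line is down, Solenoid is out}; {Lower shuttle valve faulted}; {Accumulator bank 2 malfunctions, Annular preventer 2 is inoperative, Redundant pipe ram malfunctions, Umbilical 2 malfunctions}; {Control pod 2 is inoperative}.

7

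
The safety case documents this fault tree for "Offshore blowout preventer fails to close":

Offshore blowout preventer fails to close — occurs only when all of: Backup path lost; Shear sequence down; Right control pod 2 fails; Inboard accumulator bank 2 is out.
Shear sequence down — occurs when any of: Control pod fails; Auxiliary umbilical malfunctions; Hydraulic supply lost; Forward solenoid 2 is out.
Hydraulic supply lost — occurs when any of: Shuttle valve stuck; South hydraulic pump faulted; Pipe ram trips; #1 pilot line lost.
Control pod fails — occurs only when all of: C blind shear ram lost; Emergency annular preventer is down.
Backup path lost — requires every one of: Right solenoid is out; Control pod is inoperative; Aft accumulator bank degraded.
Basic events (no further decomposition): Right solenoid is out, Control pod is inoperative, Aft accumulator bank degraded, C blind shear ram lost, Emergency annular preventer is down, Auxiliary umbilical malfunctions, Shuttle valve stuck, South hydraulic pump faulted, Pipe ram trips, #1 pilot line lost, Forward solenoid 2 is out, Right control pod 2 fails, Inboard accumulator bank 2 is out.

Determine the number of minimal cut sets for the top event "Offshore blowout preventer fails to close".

7

Backup path lost [AND]: one cut set from each child combined → 1 × 1 × 1 = 1 cut set(s).
Control pod fails [AND]: one cut set from each child combined → 1 × 1 = 1 cut set(s).
Hydraulic supply lost [OR]: union of children's cut sets → 4 cut set(s).
Shear sequence down [OR]: union of children's cut sets → 7 cut set(s).
Offshore blowout preventer fails to close [AND]: one cut set from each child combined → 1 × 7 × 1 × 1 = 7 cut set(s).
Minimal cut sets: {Aft accumulator bank degraded, C blind shear ram lost, Control pod is inoperative, Emergency annular preventer is down, Inboard accumulator bank 2 is out, Right control pod 2 fails, Right solenoid is out}; {Aft accumulator bank degraded, Auxiliary umbilical malfunctions, Control pod is inoperative, Inboard accumulator bank 2 is out, Right control pod 2 fails, Right solenoid is out}; {Aft accumulator bank degraded, Control pod is inoperative, Inboard accumulator bank 2 is out, Right control pod 2 fails, Right solenoid is out, Shuttle valve stuck}; {Aft accumulator bank degraded, Control pod is inoperative, Inboard accumulator bank 2 is out, Right control pod 2 fails, Right solenoid is out, South hydraulic pump faulted}; {Aft accumulator bank degraded, Control pod is inoperative, Inboard accumulator bank 2 is out, Pipe ram trips, Right control pod 2 fails, Right solenoid is out}; {#1 pilot line lost, Aft accumulator bank degraded, Control pod is inoperative, Inboard accumulator bank 2 is out, Right control pod 2 fails, Right solenoid is out}; {Aft accumulator bank degraded, Control pod is inoperative, Forward solenoid 2 is out, Inboard accumulator bank 2 is out, Right control pod 2 fails, Right solenoid is out}.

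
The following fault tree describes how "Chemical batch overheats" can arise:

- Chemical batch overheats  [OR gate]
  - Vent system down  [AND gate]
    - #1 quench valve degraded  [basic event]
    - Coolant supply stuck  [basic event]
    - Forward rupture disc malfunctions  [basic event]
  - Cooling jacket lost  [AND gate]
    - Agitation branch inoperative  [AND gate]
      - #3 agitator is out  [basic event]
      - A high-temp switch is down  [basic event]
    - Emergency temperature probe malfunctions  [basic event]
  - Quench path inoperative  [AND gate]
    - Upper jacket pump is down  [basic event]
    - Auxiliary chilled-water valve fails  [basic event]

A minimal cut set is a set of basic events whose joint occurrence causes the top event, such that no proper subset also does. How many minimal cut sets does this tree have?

3

Vent system down [AND]: one cut set from each child combined → 1 × 1 × 1 = 1 cut set(s).
Agitation branch inoperative [AND]: one cut set from each child combined → 1 × 1 = 1 cut set(s).
Cooling jacket lost [AND]: one cut set from each child combined → 1 × 1 = 1 cut set(s).
Quench path inoperative [AND]: one cut set from each child combined → 1 × 1 = 1 cut set(s).
Chemical batch overheats [OR]: union of children's cut sets → 3 cut set(s).
Minimal cut sets: {#1 quench valve degraded, Coolant supply stuck, Forward rupture disc malfunctions}; {#3 agitator is out, A high-temp switch is down, Emergency temperature probe malfunctions}; {Auxiliary chilled-water valve fails, Upper jacket pump is down}.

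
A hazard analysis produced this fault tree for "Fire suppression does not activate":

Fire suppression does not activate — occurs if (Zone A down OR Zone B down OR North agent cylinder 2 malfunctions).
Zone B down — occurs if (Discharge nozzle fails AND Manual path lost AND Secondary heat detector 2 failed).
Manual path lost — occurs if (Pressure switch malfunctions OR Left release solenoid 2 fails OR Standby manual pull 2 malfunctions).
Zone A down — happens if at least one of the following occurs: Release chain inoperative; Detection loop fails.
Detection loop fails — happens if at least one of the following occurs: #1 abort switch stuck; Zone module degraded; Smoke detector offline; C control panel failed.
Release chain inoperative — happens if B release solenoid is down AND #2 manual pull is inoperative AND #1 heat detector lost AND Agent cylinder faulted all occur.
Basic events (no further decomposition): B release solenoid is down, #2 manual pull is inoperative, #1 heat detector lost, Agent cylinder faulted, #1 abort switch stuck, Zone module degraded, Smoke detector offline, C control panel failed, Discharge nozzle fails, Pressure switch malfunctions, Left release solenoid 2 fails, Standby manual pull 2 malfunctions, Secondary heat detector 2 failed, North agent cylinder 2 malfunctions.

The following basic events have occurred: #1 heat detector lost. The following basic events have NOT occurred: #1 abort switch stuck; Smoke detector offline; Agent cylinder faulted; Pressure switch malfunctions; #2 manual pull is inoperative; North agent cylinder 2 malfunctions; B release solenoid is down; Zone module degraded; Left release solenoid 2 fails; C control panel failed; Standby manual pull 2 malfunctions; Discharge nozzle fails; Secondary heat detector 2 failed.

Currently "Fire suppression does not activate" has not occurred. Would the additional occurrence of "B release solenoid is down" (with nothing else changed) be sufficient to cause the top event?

No

Counterfactual: set "B release solenoid is down" to occurred.
Release chain inoperative [AND]: B release solenoid is down=occurs, #2 manual pull is inoperative=not, #1 heat detector lost=occurs, Agent cylinder faulted=not → not all inputs occur → does not occur.
Detection loop fails [OR]: #1 abort switch stuck=not, Zone module degraded=not, Smoke detector offline=not, C control panel failed=not → no input occurs → does not occur.
Zone A down [OR]: Release chain inoperative=not, Detection loop fails=not → no input occurs → does not occur.
Manual path lost [OR]: Pressure switch malfunctions=not, Left release solenoid 2 fails=not, Standby manual pull 2 malfunctions=not → no input occurs → does not occur.
Zone B down [AND]: Discharge nozzle fails=not, Manual path lost=not, Secondary heat detector 2 failed=not → not all inputs occur → does not occur.
Fire suppression does not activate [OR]: Zone A down=not, Zone B down=not, North agent cylinder 2 malfunctions=not → no input occurs → does not occur.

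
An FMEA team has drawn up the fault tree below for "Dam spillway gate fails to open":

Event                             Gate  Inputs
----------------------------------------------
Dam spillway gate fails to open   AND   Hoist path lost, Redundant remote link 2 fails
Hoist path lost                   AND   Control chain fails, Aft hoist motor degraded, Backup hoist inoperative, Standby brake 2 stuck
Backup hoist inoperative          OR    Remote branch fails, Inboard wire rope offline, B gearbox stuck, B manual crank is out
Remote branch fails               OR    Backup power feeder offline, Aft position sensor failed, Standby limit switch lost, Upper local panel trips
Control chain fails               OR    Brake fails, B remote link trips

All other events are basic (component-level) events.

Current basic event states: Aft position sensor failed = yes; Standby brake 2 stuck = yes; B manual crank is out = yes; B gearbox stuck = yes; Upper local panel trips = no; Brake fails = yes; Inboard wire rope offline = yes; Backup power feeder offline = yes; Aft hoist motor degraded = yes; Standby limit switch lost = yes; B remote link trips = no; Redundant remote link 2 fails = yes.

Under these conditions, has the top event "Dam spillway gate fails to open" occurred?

Yes

Control chain fails [OR]: Brake fails=occurs, B remote link trips=not → at least one input occurs → occurs.
Remote branch fails [OR]: Backup power feeder offline=occurs, Aft position sensor failed=occurs, Standby limit switch lost=occurs, Upper local panel trips=not → at least one input occurs → occurs.
Backup hoist inoperative [OR]: Remote branch fails=occurs, Inboard wire rope offline=occurs, B gearbox stuck=occurs, B manual crank is out=occurs → at least one input occurs → occurs.
Hoist path lost [AND]: Control chain fails=occurs, Aft hoist motor degraded=occurs, Backup hoist inoperative=occurs, Standby brake 2 stuck=occurs → all inputs occur → occurs.
Dam spillway gate fails to open [AND]: Hoist path lost=occurs, Redundant remote link 2 fails=occurs → all inputs occur → occurs.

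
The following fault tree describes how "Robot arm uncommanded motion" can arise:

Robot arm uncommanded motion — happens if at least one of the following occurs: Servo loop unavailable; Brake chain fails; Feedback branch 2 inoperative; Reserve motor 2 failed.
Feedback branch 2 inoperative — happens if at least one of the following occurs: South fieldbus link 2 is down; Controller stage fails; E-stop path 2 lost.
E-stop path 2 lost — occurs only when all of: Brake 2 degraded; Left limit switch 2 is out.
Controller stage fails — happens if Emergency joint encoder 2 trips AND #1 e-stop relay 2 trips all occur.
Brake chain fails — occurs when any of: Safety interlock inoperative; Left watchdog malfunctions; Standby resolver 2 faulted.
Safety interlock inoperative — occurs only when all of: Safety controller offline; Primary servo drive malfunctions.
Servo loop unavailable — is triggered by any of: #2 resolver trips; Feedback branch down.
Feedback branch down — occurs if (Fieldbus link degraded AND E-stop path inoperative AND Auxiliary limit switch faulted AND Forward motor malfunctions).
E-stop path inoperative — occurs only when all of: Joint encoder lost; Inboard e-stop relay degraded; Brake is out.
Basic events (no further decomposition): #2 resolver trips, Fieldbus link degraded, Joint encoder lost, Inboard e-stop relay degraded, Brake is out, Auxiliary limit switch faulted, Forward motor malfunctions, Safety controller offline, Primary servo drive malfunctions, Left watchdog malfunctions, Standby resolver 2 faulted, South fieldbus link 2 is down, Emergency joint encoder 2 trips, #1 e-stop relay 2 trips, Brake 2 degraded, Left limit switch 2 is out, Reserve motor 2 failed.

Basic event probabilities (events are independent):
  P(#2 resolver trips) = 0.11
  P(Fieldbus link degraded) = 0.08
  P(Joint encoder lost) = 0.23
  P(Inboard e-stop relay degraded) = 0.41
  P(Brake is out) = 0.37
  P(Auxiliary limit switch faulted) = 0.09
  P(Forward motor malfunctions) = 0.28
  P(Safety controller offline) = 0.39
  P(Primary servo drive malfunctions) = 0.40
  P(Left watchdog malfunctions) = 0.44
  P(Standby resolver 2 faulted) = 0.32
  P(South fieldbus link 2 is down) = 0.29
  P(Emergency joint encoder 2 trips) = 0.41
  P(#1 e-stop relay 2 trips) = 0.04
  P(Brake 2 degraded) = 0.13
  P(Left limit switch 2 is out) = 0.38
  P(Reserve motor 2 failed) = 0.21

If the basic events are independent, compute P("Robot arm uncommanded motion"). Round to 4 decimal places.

0.8500

P(E-stop path inoperative) [AND] = 0.23 × 0.41 × 0.37 = 0.034891
P(Feedback branch down) [AND] = 0.08 × 0.034891 × 0.09 × 0.28 = 0.000070
P(Servo loop unavailable) [OR] = 1 − (1−0.11) × (1−0.000070) = 0.110062
P(Safety interlock inoperative) [AND] = 0.39 × 0.40 = 0.156000
P(Brake chain fails) [OR] = 1 − (1−0.156000) × (1−0.44) × (1−0.32) = 0.678605
P(Controller stage fails) [AND] = 0.41 × 0.04 = 0.016400
P(E-stop path 2 lost) [AND] = 0.13 × 0.38 = 0.049400
P(Feedback branch 2 inoperative) [OR] = 1 − (1−0.29) × (1−0.016400) × (1−0.049400) = 0.336143
P(Robot arm uncommanded motion) [OR] = 1 − (1−0.110062) × (1−0.678605) × (1−0.336143) × (1−0.21) = 0.849997
Rounded to 4 decimal places: P(Robot arm uncommanded motion) ≈ 0.8500.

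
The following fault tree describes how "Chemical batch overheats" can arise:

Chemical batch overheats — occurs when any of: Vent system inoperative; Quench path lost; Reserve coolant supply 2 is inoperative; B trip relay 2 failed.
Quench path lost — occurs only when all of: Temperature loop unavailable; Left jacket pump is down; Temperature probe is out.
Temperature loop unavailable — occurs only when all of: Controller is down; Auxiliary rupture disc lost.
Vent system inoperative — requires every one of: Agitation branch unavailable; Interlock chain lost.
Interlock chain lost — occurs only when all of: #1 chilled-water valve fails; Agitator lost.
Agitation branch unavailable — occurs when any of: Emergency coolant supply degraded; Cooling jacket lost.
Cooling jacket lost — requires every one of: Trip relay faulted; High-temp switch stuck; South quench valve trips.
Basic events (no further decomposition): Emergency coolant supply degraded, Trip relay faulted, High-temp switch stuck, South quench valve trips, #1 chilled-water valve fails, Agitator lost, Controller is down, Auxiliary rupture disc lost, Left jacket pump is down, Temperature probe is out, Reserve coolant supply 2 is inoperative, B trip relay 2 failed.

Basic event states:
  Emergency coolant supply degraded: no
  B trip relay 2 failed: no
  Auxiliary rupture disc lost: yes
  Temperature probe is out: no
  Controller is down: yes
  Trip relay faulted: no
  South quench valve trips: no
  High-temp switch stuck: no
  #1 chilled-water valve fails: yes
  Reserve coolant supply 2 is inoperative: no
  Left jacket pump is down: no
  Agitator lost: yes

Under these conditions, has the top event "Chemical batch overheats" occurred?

Cooling jacket lost [AND]: Trip relay faulted=not, High-temp switch stuck=not, South quench valve trips=not → not all inputs occur → does not occur.
Agitation branch unavailable [OR]: Emergency coolant supply degraded=not, Cooling jacket lost=not → no input occurs → does not occur.
Interlock chain lost [AND]: #1 chilled-water valve fails=occurs, Agitator lost=occurs → all inputs occur → occurs.
Vent system inoperative [AND]: Agitation branch unavailable=not, Interlock chain lost=occurs → not all inputs occur → does not occur.
Temperature loop unavailable [AND]: Controller is down=occurs, Auxiliary rupture disc lost=occurs → all inputs occur → occurs.
Quench path lost [AND]: Temperature loop unavailable=occurs, Left jacket pump is down=not, Temperature probe is out=not → not all inputs occur → does not occur.
Chemical batch overheats [OR]: Vent system inoperative=not, Quench path lost=not, Reserve coolant supply 2 is inoperative=not, B trip relay 2 failed=not → no input occurs → does not occur.

No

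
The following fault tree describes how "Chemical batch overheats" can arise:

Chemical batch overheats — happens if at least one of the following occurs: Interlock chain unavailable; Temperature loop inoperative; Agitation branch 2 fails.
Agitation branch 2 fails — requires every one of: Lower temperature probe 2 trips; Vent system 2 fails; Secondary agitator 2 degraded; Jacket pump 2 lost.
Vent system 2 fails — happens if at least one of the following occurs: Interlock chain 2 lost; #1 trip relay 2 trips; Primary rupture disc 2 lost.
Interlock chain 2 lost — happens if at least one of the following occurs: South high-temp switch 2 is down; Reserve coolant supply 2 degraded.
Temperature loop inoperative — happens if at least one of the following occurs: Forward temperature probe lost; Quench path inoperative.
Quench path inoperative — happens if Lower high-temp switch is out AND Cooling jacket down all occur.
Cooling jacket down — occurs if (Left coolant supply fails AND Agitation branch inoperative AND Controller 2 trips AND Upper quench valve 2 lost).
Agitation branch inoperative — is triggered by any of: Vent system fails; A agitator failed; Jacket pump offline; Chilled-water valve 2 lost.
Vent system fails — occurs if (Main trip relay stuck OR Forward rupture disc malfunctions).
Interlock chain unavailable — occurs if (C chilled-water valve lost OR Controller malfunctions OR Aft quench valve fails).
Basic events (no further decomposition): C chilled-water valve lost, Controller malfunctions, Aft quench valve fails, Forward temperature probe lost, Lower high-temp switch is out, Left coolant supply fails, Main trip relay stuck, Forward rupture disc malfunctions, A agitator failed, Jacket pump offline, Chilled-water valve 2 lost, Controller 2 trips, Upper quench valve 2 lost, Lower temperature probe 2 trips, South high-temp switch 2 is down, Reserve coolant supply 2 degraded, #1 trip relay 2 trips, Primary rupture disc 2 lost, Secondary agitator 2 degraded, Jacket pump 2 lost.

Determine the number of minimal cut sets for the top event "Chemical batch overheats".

13

Interlock chain unavailable [OR]: union of children's cut sets → 3 cut set(s).
Vent system fails [OR]: union of children's cut sets → 2 cut set(s).
Agitation branch inoperative [OR]: union of children's cut sets → 5 cut set(s).
Cooling jacket down [AND]: one cut set from each child combined → 1 × 5 × 1 × 1 = 5 cut set(s).
Quench path inoperative [AND]: one cut set from each child combined → 1 × 5 = 5 cut set(s).
Temperature loop inoperative [OR]: union of children's cut sets → 6 cut set(s).
Interlock chain 2 lost [OR]: union of children's cut sets → 2 cut set(s).
Vent system 2 fails [OR]: union of children's cut sets → 4 cut set(s).
Agitation branch 2 fails [AND]: one cut set from each child combined → 1 × 4 × 1 × 1 = 4 cut set(s).
Chemical batch overheats [OR]: union of children's cut sets → 13 cut set(s).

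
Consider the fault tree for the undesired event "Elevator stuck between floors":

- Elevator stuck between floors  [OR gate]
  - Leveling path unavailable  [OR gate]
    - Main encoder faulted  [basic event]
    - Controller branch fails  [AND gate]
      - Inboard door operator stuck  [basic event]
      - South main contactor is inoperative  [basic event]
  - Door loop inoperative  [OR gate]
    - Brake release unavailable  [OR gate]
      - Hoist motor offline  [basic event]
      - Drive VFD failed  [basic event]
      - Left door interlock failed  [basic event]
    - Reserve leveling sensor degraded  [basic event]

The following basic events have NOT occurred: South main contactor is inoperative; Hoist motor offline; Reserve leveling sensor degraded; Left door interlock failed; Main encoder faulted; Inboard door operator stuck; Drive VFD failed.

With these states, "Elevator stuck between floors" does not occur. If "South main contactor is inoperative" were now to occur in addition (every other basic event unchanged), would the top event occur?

Counterfactual: set "South main contactor is inoperative" to occurred.
Controller branch fails [AND]: Inboard door operator stuck=not, South main contactor is inoperative=occurs → not all inputs occur → does not occur.
Leveling path unavailable [OR]: Main encoder faulted=not, Controller branch fails=not → no input occurs → does not occur.
Brake release unavailable [OR]: Hoist motor offline=not, Drive VFD failed=not, Left door interlock failed=not → no input occurs → does not occur.
Door loop inoperative [OR]: Brake release unavailable=not, Reserve leveling sensor degraded=not → no input occurs → does not occur.
Elevator stuck between floors [OR]: Leveling path unavailable=not, Door loop inoperative=not → no input occurs → does not occur.

No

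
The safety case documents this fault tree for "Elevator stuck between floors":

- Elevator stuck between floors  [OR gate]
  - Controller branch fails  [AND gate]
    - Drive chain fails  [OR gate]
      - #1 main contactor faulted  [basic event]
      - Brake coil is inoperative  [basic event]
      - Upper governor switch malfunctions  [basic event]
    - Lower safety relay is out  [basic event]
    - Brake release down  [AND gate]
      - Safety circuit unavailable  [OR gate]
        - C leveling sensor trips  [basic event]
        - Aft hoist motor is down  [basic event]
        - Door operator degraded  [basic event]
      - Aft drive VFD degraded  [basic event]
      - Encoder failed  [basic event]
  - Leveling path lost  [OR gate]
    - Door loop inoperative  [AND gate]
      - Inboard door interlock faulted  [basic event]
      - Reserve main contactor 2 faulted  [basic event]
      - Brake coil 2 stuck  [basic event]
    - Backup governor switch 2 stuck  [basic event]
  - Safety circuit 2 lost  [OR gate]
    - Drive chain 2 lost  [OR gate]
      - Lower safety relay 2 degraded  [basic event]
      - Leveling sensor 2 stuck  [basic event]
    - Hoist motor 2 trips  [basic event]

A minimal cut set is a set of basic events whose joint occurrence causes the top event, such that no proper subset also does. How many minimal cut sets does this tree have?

14

Drive chain fails [OR]: union of children's cut sets → 3 cut set(s).
Safety circuit unavailable [OR]: union of children's cut sets → 3 cut set(s).
Brake release down [AND]: one cut set from each child combined → 3 × 1 × 1 = 3 cut set(s).
Controller branch fails [AND]: one cut set from each child combined → 3 × 1 × 3 = 9 cut set(s).
Door loop inoperative [AND]: one cut set from each child combined → 1 × 1 × 1 = 1 cut set(s).
Leveling path lost [OR]: union of children's cut sets → 2 cut set(s).
Drive chain 2 lost [OR]: union of children's cut sets → 2 cut set(s).
Safety circuit 2 lost [OR]: union of children's cut sets → 3 cut set(s).
Elevator stuck between floors [OR]: union of children's cut sets → 14 cut set(s).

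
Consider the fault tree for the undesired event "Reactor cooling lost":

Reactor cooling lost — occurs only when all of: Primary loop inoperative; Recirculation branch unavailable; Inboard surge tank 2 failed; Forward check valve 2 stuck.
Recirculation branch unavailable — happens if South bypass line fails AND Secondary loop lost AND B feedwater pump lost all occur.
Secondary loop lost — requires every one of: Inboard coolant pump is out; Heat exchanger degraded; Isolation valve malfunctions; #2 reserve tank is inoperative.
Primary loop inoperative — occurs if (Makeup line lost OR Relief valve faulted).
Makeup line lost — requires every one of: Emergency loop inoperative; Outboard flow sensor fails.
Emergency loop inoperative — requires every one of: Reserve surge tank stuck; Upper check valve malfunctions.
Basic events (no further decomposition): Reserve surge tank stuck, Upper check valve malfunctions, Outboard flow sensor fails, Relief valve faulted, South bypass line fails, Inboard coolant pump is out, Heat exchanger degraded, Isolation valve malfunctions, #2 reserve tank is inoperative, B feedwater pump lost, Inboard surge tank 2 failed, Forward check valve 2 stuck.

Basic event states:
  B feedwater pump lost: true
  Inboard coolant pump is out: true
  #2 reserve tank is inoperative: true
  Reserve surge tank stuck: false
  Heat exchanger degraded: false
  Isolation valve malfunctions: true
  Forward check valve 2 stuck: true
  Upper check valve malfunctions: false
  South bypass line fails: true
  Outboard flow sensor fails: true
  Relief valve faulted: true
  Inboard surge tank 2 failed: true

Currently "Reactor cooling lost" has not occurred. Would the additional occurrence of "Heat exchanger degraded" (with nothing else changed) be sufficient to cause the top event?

Counterfactual: set "Heat exchanger degraded" to occurred.
Emergency loop inoperative [AND]: Reserve surge tank stuck=not, Upper check valve malfunctions=not → not all inputs occur → does not occur.
Makeup line lost [AND]: Emergency loop inoperative=not, Outboard flow sensor fails=occurs → not all inputs occur → does not occur.
Primary loop inoperative [OR]: Makeup line lost=not, Relief valve faulted=occurs → at least one input occurs → occurs.
Secondary loop lost [AND]: Inboard coolant pump is out=occurs, Heat exchanger degraded=occurs, Isolation valve malfunctions=occurs, #2 reserve tank is inoperative=occurs → all inputs occur → occurs.
Recirculation branch unavailable [AND]: South bypass line fails=occurs, Secondary loop lost=occurs, B feedwater pump lost=occurs → all inputs occur → occurs.
Reactor cooling lost [AND]: Primary loop inoperative=occurs, Recirculation branch unavailable=occurs, Inboard surge tank 2 failed=occurs, Forward check valve 2 stuck=occurs → all inputs occur → occurs.

Yes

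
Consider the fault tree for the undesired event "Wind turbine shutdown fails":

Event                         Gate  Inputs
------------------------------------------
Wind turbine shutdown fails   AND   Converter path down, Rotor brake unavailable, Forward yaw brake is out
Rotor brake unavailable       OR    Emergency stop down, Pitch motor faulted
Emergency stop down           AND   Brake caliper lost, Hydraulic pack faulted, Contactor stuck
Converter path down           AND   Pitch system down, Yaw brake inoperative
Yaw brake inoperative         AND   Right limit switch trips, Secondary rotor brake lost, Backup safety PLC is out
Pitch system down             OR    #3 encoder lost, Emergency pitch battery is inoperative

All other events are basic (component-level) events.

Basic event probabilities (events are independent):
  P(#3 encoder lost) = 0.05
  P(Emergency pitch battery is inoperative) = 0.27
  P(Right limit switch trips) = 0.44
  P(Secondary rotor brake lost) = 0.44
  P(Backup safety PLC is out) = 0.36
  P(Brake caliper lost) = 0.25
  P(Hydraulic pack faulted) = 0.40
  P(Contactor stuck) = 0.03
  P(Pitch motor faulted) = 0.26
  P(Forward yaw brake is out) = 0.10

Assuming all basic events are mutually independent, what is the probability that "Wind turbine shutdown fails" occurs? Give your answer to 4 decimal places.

0.0006

P(Pitch system down) [OR] = 1 − (1−0.05) × (1−0.27) = 0.306500
P(Yaw brake inoperative) [AND] = 0.44 × 0.44 × 0.36 = 0.069696
P(Converter path down) [AND] = 0.306500 × 0.069696 = 0.021362
P(Emergency stop down) [AND] = 0.25 × 0.40 × 0.03 = 0.003000
P(Rotor brake unavailable) [OR] = 1 − (1−0.003000) × (1−0.26) = 0.262220
P(Wind turbine shutdown fails) [AND] = 0.021362 × 0.262220 × 0.10 = 0.000560
Rounded to 4 decimal places: P(Wind turbine shutdown fails) ≈ 0.0006.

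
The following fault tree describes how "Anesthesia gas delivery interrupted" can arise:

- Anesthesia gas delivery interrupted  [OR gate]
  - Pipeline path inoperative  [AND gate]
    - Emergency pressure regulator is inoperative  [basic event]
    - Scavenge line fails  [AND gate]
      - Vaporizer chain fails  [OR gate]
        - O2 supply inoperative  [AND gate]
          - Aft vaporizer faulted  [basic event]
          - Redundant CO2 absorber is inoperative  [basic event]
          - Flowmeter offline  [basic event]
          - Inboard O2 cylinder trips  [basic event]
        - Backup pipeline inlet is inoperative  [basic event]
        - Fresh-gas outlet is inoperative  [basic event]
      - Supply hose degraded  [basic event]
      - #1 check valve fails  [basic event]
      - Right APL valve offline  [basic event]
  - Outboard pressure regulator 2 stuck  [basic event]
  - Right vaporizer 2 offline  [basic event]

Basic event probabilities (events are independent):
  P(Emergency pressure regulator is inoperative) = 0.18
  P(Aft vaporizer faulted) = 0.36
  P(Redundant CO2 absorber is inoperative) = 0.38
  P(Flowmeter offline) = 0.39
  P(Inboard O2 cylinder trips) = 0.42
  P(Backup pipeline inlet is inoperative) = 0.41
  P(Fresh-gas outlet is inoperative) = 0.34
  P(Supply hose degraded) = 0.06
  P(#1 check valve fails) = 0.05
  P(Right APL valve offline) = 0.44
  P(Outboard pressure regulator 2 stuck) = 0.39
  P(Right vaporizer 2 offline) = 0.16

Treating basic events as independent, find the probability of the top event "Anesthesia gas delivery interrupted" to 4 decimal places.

0.4877

P(O2 supply inoperative) [AND] = 0.36 × 0.38 × 0.39 × 0.42 = 0.022408
P(Vaporizer chain fails) [OR] = 1 − (1−0.022408) × (1−0.41) × (1−0.34) = 0.619326
P(Scavenge line fails) [AND] = 0.619326 × 0.06 × 0.05 × 0.44 = 0.000818
P(Pipeline path inoperative) [AND] = 0.18 × 0.000818 = 0.000147
P(Anesthesia gas delivery interrupted) [OR] = 1 − (1−0.000147) × (1−0.39) × (1−0.16) = 0.487675
Rounded to 4 decimal places: P(Anesthesia gas delivery interrupted) ≈ 0.4877.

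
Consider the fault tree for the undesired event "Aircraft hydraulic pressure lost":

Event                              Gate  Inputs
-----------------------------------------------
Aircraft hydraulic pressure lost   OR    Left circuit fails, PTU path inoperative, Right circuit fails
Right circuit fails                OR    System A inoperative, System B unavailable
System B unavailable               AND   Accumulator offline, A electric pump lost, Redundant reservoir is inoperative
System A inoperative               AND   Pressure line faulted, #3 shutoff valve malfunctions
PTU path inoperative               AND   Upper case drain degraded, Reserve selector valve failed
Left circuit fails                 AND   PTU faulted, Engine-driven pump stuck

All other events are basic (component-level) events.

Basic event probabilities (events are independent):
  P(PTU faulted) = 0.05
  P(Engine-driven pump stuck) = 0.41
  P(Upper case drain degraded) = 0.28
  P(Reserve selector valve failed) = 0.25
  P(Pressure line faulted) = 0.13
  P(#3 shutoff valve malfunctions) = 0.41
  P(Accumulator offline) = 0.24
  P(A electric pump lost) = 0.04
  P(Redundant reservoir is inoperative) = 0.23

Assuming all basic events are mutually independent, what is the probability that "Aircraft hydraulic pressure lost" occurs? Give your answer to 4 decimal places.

P(Left circuit fails) [AND] = 0.05 × 0.41 = 0.020500
P(PTU path inoperative) [AND] = 0.28 × 0.25 = 0.070000
P(System A inoperative) [AND] = 0.13 × 0.41 = 0.053300
P(System B unavailable) [AND] = 0.24 × 0.04 × 0.23 = 0.002208
P(Right circuit fails) [OR] = 1 − (1−0.053300) × (1−0.002208) = 0.055390
P(Aircraft hydraulic pressure lost) [OR] = 1 − (1−0.020500) × (1−0.070000) × (1−0.055390) = 0.139522
Rounded to 4 decimal places: P(Aircraft hydraulic pressure lost) ≈ 0.1395.

0.1395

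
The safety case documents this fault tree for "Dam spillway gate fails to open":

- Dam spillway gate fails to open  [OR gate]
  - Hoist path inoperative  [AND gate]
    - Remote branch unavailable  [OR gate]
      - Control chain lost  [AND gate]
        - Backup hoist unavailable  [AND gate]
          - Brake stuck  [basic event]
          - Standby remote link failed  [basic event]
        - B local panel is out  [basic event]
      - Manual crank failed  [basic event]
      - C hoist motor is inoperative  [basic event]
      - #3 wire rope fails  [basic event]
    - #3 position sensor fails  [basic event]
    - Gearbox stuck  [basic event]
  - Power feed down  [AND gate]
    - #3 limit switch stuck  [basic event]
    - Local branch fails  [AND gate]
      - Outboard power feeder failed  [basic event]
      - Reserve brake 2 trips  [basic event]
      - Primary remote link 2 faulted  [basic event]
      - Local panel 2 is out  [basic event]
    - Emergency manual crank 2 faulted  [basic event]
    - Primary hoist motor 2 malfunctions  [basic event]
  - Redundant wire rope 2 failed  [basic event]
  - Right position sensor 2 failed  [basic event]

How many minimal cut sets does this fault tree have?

7

Backup hoist unavailable [AND]: one cut set from each child combined → 1 × 1 = 1 cut set(s).
Control chain lost [AND]: one cut set from each child combined → 1 × 1 = 1 cut set(s).
Remote branch unavailable [OR]: union of children's cut sets → 4 cut set(s).
Hoist path inoperative [AND]: one cut set from each child combined → 4 × 1 × 1 = 4 cut set(s).
Local branch fails [AND]: one cut set from each child combined → 1 × 1 × 1 × 1 = 1 cut set(s).
Power feed down [AND]: one cut set from each child combined → 1 × 1 × 1 × 1 = 1 cut set(s).
Dam spillway gate fails to open [OR]: union of children's cut sets → 7 cut set(s).
Minimal cut sets: {#3 position sensor fails, B local panel is out, Brake stuck, Gearbox stuck, Standby remote link failed}; {#3 position sensor fails, Gearbox stuck, Manual crank failed}; {#3 position sensor fails, C hoist motor is inoperative, Gearbox stuck}; {#3 position sensor fails, #3 wire rope fails, Gearbox stuck}; {#3 limit switch stuck, Emergency manual crank 2 faulted, Local panel 2 is out, Outboard power feeder failed, Primary hoist motor 2 malfunctions, Primary remote link 2 faulted, Reserve brake 2 trips}; {Redundant wire rope 2 failed}; {Right position sensor 2 failed}.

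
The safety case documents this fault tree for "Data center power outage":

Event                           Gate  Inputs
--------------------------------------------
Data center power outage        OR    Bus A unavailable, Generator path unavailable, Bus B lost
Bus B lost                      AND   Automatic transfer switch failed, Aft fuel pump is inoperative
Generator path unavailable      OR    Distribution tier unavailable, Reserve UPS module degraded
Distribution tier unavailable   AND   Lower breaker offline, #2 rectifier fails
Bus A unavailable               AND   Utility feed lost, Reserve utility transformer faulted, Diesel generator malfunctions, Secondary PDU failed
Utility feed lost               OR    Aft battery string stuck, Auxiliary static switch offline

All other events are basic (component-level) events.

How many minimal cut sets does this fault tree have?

Utility feed lost [OR]: union of children's cut sets → 2 cut set(s).
Bus A unavailable [AND]: one cut set from each child combined → 2 × 1 × 1 × 1 = 2 cut set(s).
Distribution tier unavailable [AND]: one cut set from each child combined → 1 × 1 = 1 cut set(s).
Generator path unavailable [OR]: union of children's cut sets → 2 cut set(s).
Bus B lost [AND]: one cut set from each child combined → 1 × 1 = 1 cut set(s).
Data center power outage [OR]: union of children's cut sets → 5 cut set(s).
Minimal cut sets: {Aft battery string stuck, Diesel generator malfunctions, Reserve utility transformer faulted, Secondary PDU failed}; {Auxiliary static switch offline, Diesel generator malfunctions, Reserve utility transformer faulted, Secondary PDU failed}; {#2 rectifier fails, Lower breaker offline}; {Reserve UPS module degraded}; {Aft fuel pump is inoperative, Automatic transfer switch failed}.

5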